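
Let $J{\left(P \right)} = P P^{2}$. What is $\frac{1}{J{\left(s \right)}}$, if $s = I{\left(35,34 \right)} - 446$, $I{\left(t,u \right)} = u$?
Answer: $- \frac{1}{69934528} \approx -1.4299 \cdot 10^{-8}$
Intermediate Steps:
$s = -412$ ($s = 34 - 446 = -412$)
$J{\left(P \right)} = P^{3}$
$\frac{1}{J{\left(s \right)}} = \frac{1}{\left(-412\right)^{3}} = \frac{1}{-69934528} = - \frac{1}{69934528}$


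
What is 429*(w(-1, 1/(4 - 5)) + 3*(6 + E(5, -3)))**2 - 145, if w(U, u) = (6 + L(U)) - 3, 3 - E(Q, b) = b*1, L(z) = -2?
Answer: 587156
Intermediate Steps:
E(Q, b) = 3 - b
w(U, u) = 1 (w(U, u) = (6 - 2) - 3 = 4 - 3 = 1)
429*(w(-1, 1/(4 - 5)) + 3*(6 + E(5, -3)))**2 - 145 = 429*(1 + 3*(6 + (3 - 1*(-3))))**2 - 145 = 429*(1 + 3*(6 + (3 + 3)))**2 - 145 = 429*(1 + 3*(6 + 6))**2 - 145 = 429*(1 + 3*12)**2 - 145 = 429*(1 + 36)**2 - 145 = 429*37**2 - 145 = 429*1369 - 145 = 587301 - 145 = 587156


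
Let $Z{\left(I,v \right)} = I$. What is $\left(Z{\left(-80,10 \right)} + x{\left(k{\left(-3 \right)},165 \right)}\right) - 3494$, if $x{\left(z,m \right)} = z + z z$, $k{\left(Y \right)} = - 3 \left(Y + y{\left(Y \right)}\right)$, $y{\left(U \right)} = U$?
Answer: $-3232$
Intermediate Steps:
$k{\left(Y \right)} = - 6 Y$ ($k{\left(Y \right)} = - 3 \left(Y + Y\right) = - 3 \cdot 2 Y = - 6 Y$)
$x{\left(z,m \right)} = z + z^{2}$
$\left(Z{\left(-80,10 \right)} + x{\left(k{\left(-3 \right)},165 \right)}\right) - 3494 = \left(-80 + \left(-6\right) \left(-3\right) \left(1 - -18\right)\right) - 3494 = \left(-80 + 18 \left(1 + 18\right)\right) - 3494 = \left(-80 + 18 \cdot 19\right) - 3494 = \left(-80 + 342\right) - 3494 = 262 - 3494 = -3232$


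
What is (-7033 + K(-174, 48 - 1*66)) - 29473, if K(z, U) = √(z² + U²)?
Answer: -36506 + 30*√34 ≈ -36331.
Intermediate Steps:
K(z, U) = √(U² + z²)
(-7033 + K(-174, 48 - 1*66)) - 29473 = (-7033 + √((48 - 1*66)² + (-174)²)) - 29473 = (-7033 + √((48 - 66)² + 30276)) - 29473 = (-7033 + √((-18)² + 30276)) - 29473 = (-7033 + √(324 + 30276)) - 29473 = (-7033 + √30600) - 29473 = (-7033 + 30*√34) - 29473 = -36506 + 30*√34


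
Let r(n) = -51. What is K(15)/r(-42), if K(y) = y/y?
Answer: -1/51 ≈ -0.019608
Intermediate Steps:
K(y) = 1
K(15)/r(-42) = 1/(-51) = 1*(-1/51) = -1/51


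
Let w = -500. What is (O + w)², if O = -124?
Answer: 389376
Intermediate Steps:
(O + w)² = (-124 - 500)² = (-624)² = 389376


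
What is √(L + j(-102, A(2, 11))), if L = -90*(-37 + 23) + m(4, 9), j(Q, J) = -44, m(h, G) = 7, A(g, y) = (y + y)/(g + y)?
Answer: √1223 ≈ 34.971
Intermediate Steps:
A(g, y) = 2*y/(g + y) (A(g, y) = (2*y)/(g + y) = 2*y/(g + y))
L = 1267 (L = -90*(-37 + 23) + 7 = -90*(-14) + 7 = 1260 + 7 = 1267)
√(L + j(-102, A(2, 11))) = √(1267 - 44) = √1223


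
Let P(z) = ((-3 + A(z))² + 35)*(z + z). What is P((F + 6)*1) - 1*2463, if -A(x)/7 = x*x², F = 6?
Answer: 3513257601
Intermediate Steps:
A(x) = -7*x³ (A(x) = -7*x*x² = -7*x³)
P(z) = 2*z*(35 + (-3 - 7*z³)²) (P(z) = ((-3 - 7*z³)² + 35)*(z + z) = (35 + (-3 - 7*z³)²)*(2*z) = 2*z*(35 + (-3 - 7*z³)²))
P((F + 6)*1) - 1*2463 = 2*((6 + 6)*1)*(35 + (3 + 7*((6 + 6)*1)³)²) - 1*2463 = 2*(12*1)*(35 + (3 + 7*(12*1)³)²) - 2463 = 2*12*(35 + (3 + 7*12³)²) - 2463 = 2*12*(35 + (3 + 7*1728)²) - 2463 = 2*12*(35 + (3 + 12096)²) - 2463 = 2*12*(35 + 12099²) - 2463 = 2*12*(35 + 146385801) - 2463 = 2*12*146385836 - 2463 = 3513260064 - 2463 = 3513257601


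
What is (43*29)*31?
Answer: 38657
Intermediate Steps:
(43*29)*31 = 1247*31 = 38657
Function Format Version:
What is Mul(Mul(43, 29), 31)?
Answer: 38657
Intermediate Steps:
Mul(Mul(43, 29), 31) = Mul(1247, 31) = 38657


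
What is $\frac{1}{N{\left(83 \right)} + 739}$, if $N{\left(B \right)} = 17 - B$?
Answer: $\frac{1}{673} \approx 0.0014859$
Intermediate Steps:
$\frac{1}{N{\left(83 \right)} + 739} = \frac{1}{\left(17 - 83\right) + 739} = \frac{1}{-66 + 739} = \frac{1}{673}$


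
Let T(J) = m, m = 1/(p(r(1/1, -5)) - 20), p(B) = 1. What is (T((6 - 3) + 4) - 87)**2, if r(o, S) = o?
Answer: 2735716/361 ≈ 7578.2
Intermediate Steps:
m = -1/19 (m = 1/(1 - 20) = 1/(-19) = -1/19 ≈ -0.052632)
T(J) = -1/19
(T((6 - 3) + 4) - 87)**2 = (-1/19 - 87)**2 = (-1654/19)**2 = 2735716/361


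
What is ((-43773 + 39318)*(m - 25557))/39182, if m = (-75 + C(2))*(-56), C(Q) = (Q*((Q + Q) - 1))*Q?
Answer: 8921745/3562 ≈ 2504.7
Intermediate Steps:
C(Q) = Q²*(-1 + 2*Q) (C(Q) = (Q*(2*Q - 1))*Q = (Q*(-1 + 2*Q))*Q = Q²*(-1 + 2*Q))
m = 3528 (m = (-75 + 2²*(-1 + 2*2))*(-56) = (-75 + 4*(-1 + 4))*(-56) = (-75 + 4*3)*(-56) = (-75 + 12)*(-56) = -63*(-56) = 3528)
((-43773 + 39318)*(m - 25557))/39182 = ((-43773 + 39318)*(3528 - 25557))/39182 = -4455*(-22029)*(1/39182) = 98139195*(1/39182) = 8921745/3562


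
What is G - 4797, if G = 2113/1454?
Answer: -6972725/1454 ≈ -4795.5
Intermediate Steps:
G = 2113/1454 (G = 2113*(1/1454) = 2113/1454 ≈ 1.4532)
G - 4797 = 2113/1454 - 4797 = -6972725/1454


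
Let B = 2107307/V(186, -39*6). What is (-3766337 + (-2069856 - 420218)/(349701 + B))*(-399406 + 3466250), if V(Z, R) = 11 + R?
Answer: -109553495358265044317/9484502 ≈ -1.1551e+13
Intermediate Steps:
B = -2107307/223 (B = 2107307/(11 - 39*6) = 2107307/(11 - 234) = 2107307/(-223) = 2107307*(-1/223) = -2107307/223 ≈ -9449.8)
(-3766337 + (-2069856 - 420218)/(349701 + B))*(-399406 + 3466250) = (-3766337 + (-2069856 - 420218)/(349701 - 2107307/223))*(-399406 + 3466250) = (-3766337 - 2490074/75876016/223)*3066844 = (-3766337 - 2490074*223/75876016)*3066844 = (-3766337 - 277643251/37938008)*3066844 = -142887600879947/37938008*3066844 = -109553495358265044317/9484502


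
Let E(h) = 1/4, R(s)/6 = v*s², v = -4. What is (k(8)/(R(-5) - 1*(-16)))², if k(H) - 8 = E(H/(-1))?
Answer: 1089/5456896 ≈ 0.00019956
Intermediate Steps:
R(s) = -24*s² (R(s) = 6*(-4*s²) = -24*s²)
E(h) = ¼
k(H) = 33/4 (k(H) = 8 + ¼ = 33/4)
(k(8)/(R(-5) - 1*(-16)))² = (33/(4*(-24*(-5)² - 1*(-16))))² = (33/(4*(-24*25 + 16)))² = (33/(4*(-600 + 16)))² = ((33/4)/(-584))² = ((33/4)*(-1/584))² = (-33/2336)² = 1089/5456896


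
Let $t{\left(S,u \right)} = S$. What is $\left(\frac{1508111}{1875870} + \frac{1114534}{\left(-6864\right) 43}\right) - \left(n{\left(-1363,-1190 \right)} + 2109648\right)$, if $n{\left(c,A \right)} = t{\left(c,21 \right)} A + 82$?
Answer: $- \frac{172176664740327059}{46138898520} \approx -3.7317 \cdot 10^{6}$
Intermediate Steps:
$n{\left(c,A \right)} = 82 + A c$ ($n{\left(c,A \right)} = c A + 82 = A c + 82 = 82 + A c$)
$\left(\frac{1508111}{1875870} + \frac{1114534}{\left(-6864\right) 43}\right) - \left(n{\left(-1363,-1190 \right)} + 2109648\right) = \left(\frac{1508111}{1875870} + \frac{1114534}{\left(-6864\right) 43}\right) - \left(\left(82 - -1621970\right) + 2109648\right) = \left(1508111 \cdot \frac{1}{1875870} + \frac{1114534}{-295152}\right) - \left(\left(82 + 1621970\right) + 2109648\right) = \left(\frac{1508111}{1875870} + 1114534 \left(- \frac{1}{295152}\right)\right) - \left(1622052 + 2109648\right) = \left(\frac{1508111}{1875870} - \frac{557267}{147576}\right) - 3731700 = - \frac{137133243059}{46138898520} - 3731700 = - \frac{172176664740327059}{46138898520}$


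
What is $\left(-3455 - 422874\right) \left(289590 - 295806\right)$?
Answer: $2650061064$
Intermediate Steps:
$\left(-3455 - 422874\right) \left(289590 - 295806\right) = \left(-3455 - 422874\right) \left(-6216\right) = \left(-426329\right) \left(-6216\right) = 2650061064$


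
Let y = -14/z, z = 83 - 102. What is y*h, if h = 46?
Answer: 644/19 ≈ 33.895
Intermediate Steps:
z = -19
y = 14/19 (y = -14/(-19) = -14*(-1/19) = 14/19 ≈ 0.73684)
y*h = (14/19)*46 = 644/19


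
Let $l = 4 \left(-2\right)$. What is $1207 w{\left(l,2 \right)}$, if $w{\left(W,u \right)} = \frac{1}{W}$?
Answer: $- \frac{1207}{8} \approx -150.88$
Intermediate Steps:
$l = -8$
$1207 w{\left(l,2 \right)} = \frac{1207}{-8} = 1207 \left(- \frac{1}{8}\right) = - \frac{1207}{8}$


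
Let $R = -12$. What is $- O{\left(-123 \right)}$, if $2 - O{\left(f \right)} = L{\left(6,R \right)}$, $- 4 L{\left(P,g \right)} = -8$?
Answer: $0$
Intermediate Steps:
$L{\left(P,g \right)} = 2$ ($L{\left(P,g \right)} = \left(- \frac{1}{4}\right) \left(-8\right) = 2$)
$O{\left(f \right)} = 0$ ($O{\left(f \right)} = 2 - 2 = 0$)
$- O{\left(-123 \right)} = \left(-1\right) 0 = 0$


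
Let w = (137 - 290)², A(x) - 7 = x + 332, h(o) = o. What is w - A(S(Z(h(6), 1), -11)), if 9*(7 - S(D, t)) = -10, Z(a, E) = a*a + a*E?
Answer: 207557/9 ≈ 23062.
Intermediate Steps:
Z(a, E) = a² + E*a
S(D, t) = 73/9 (S(D, t) = 7 - ⅑*(-10) = 7 + 10/9 = 73/9)
A(x) = 339 + x (A(x) = 7 + (x + 332) = 7 + (332 + x) = 339 + x)
w = 23409 (w = (-153)² = 23409)
w - A(S(Z(h(6), 1), -11)) = 23409 - (339 + 73/9) = 23409 - 1*3124/9 = 23409 - 3124/9 = 207557/9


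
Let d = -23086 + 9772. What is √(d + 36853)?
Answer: √23539 ≈ 153.42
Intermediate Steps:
d = -13314
√(d + 36853) = √(-13314 + 36853) = √23539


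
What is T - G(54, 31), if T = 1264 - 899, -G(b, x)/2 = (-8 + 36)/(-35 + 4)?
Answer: 11259/31 ≈ 363.19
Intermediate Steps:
G(b, x) = 56/31 (G(b, x) = -2*(-8 + 36)/(-35 + 4) = -56/(-31) = -56*(-1)/31 = -2*(-28/31) = 56/31)
T = 365
T - G(54, 31) = 365 - 1*56/31 = 365 - 56/31 = 11259/31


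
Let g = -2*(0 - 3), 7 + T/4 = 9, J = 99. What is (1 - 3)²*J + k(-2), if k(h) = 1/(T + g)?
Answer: 5545/14 ≈ 396.07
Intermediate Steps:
T = 8 (T = -28 + 4*9 = -28 + 36 = 8)
g = 6 (g = -2*(-3) = 6)
k(h) = 1/14 (k(h) = 1/(8 + 6) = 1/14)
(1 - 3)²*J + k(-2) = (1 - 3)²*99 + 1/14 = (-2)²*99 + 1/14 = 4*99 + 1/14 = 396 + 1/14 = 5545/14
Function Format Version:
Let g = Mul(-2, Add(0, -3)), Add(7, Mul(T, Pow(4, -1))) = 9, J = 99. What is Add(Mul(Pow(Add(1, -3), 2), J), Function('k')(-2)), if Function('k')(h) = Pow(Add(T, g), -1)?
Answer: Rational(5545, 14) ≈ 396.07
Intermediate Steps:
T = 8 (T = Add(-28, Mul(4, 9)) = Add(-28, 36) = 8)
g = 6 (g = Mul(-2, -3) = 6)
Function('k')(h) = Rational(1, 14) (Function('k')(h) = Pow(Add(8, 6), -1) = Pow(14, -1) = Rational(1, 14))
Add(Mul(Pow(Add(1, -3), 2), J), Function('k')(-2)) = Add(Mul(Pow(Add(1, -3), 2), 99), Rational(1, 14)) = Add(Mul(Pow(-2, 2), 99), Rational(1, 14)) = Add(Mul(4, 99), Rational(1, 14)) = Add(396, Rational(1, 14)) = Rational(5545, 14)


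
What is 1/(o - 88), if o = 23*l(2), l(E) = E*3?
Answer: 1/50 ≈ 0.020000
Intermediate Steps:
l(E) = 3*E
o = 138 (o = 23*(3*2) = 23*6 = 138)
1/(o - 88) = 1/(138 - 88) = 1/50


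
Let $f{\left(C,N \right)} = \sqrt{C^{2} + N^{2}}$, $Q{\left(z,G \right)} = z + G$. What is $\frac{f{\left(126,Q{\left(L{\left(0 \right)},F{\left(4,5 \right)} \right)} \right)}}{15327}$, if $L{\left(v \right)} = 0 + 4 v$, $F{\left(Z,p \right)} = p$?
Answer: $\frac{\sqrt{15901}}{15327} \approx 0.0082273$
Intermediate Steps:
$L{\left(v \right)} = 4 v$
$Q{\left(z,G \right)} = G + z$
$\frac{f{\left(126,Q{\left(L{\left(0 \right)},F{\left(4,5 \right)} \right)} \right)}}{15327} = \frac{\sqrt{126^{2} + \left(5 + 4 \cdot 0\right)^{2}}}{15327} = \sqrt{15876 + \left(5 + 0\right)^{2}} \cdot \frac{1}{15327} = \sqrt{15876 + 5^{2}} \cdot \frac{1}{15327} = \sqrt{15876 + 25} \cdot \frac{1}{15327} = \sqrt{15901} \cdot \frac{1}{15327} = \frac{\sqrt{15901}}{15327}$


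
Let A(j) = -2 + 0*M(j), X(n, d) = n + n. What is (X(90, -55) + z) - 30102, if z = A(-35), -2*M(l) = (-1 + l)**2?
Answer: -29924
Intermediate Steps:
M(l) = -(-1 + l)**2/2
X(n, d) = 2*n
A(j) = -2 (A(j) = -2 + 0*(-(-1 + j)**2/2) = -2 + 0 = -2)
z = -2
(X(90, -55) + z) - 30102 = (2*90 - 2) - 30102 = (180 - 2) - 30102 = 178 - 30102 = -29924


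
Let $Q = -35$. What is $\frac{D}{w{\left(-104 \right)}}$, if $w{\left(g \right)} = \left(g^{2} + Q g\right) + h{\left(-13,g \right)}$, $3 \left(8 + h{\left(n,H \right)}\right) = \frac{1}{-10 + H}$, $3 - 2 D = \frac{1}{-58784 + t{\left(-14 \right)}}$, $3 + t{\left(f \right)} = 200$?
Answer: $\frac{10018434}{96496987735} \approx 0.00010382$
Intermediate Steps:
$t{\left(f \right)} = 197$ ($t{\left(f \right)} = -3 + 200 = 197$)
$D = \frac{87881}{58587}$ ($D = \frac{3}{2} - \frac{1}{2 \left(-58784 + 197\right)} = \frac{3}{2} - \frac{1}{2 \left(-58587\right)} = \frac{3}{2} - - \frac{1}{117174} = \frac{3}{2} + \frac{1}{117174} = \frac{87881}{58587} \approx 1.5$)
$h{\left(n,H \right)} = -8 + \frac{1}{3 \left(-10 + H\right)}$
$w{\left(g \right)} = g^{2} - 35 g + \frac{241 - 24 g}{3 \left(-10 + g\right)}$ ($w{\left(g \right)} = \left(g^{2} - 35 g\right) + \frac{241 - 24 g}{3 \left(-10 + g\right)} = g^{2} - 35 g + \frac{241 - 24 g}{3 \left(-10 + g\right)}$)
$\frac{D}{w{\left(-104 \right)}} = \frac{87881}{58587 \frac{\frac{241}{3} - -832 - 104 \left(-35 - 104\right) \left(-10 - 104\right)}{-10 - 104}} = \frac{87881}{58587 \frac{\frac{241}{3} + 832 - \left(-14456\right) \left(-114\right)}{-114}} = \frac{87881}{58587 \left(- \frac{\frac{241}{3} + 832 - 1647984}{114}\right)} = \frac{87881}{58587 \left(\left(- \frac{1}{114}\right) \left(- \frac{4941215}{3}\right)\right)} = \frac{87881}{58587 \cdot \frac{4941215}{342}} = \frac{87881}{58587} \cdot \frac{342}{4941215} = \frac{10018434}{96496987735}$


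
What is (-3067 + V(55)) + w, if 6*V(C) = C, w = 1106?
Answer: -11711/6 ≈ -1951.8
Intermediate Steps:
V(C) = C/6
(-3067 + V(55)) + w = (-3067 + (1/6)*55) + 1106 = (-3067 + 55/6) + 1106 = -18347/6 + 1106 = -11711/6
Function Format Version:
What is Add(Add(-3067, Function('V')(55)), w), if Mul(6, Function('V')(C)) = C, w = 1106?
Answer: Rational(-11711, 6) ≈ -1951.8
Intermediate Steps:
Function('V')(C) = Mul(Rational(1, 6), C)
Add(Add(-3067, Function('V')(55)), w) = Add(Add(-3067, Mul(Rational(1, 6), 55)), 1106) = Add(Add(-3067, Rational(55, 6)), 1106) = Add(Rational(-18347, 6), 1106) = Rational(-11711, 6)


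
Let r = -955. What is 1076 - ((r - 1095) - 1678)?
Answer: 4804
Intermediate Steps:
1076 - ((r - 1095) - 1678) = 1076 - ((-955 - 1095) - 1678) = 1076 - (-2050 - 1678) = 1076 - 1*(-3728) = 1076 + 3728 = 4804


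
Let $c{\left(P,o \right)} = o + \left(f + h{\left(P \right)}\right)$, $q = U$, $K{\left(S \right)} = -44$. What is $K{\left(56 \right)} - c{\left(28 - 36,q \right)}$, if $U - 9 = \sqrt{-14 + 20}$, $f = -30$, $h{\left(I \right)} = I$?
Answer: $-15 - \sqrt{6} \approx -17.449$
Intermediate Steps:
$U = 9 + \sqrt{6}$ ($U = 9 + \sqrt{-14 + 20} = 9 + \sqrt{6} \approx 11.449$)
$q = 9 + \sqrt{6} \approx 11.449$
$c{\left(P,o \right)} = -30 + P + o$ ($c{\left(P,o \right)} = o + \left(-30 + P\right) = -30 + P + o$)
$K{\left(56 \right)} - c{\left(28 - 36,q \right)} = -44 - \left(-30 + \left(28 - 36\right) + \left(9 + \sqrt{6}\right)\right) = -44 - \left(-30 - 8 + \left(9 + \sqrt{6}\right)\right) = -44 - \left(-29 + \sqrt{6}\right) = -44 + \left(29 - \sqrt{6}\right) = -15 - \sqrt{6}$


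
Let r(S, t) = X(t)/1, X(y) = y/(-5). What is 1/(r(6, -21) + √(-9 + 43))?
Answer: -105/409 + 25*√34/409 ≈ 0.099691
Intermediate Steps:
X(y) = -y/5 (X(y) = y*(-⅕) = -y/5)
r(S, t) = -t/5 (r(S, t) = -t/5/1 = -t/5*1 = -t/5)
1/(r(6, -21) + √(-9 + 43)) = 1/(-⅕*(-21) + √(-9 + 43)) = 1/(21/5 + √34)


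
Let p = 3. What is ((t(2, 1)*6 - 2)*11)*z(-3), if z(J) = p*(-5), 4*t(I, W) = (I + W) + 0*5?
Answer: -825/2 ≈ -412.50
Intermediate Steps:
t(I, W) = I/4 + W/4 (t(I, W) = ((I + W) + 0*5)/4 = ((I + W) + 0)/4 = (I + W)/4 = I/4 + W/4)
z(J) = -15 (z(J) = 3*(-5) = -15)
((t(2, 1)*6 - 2)*11)*z(-3) = ((((¼)*2 + (¼)*1)*6 - 2)*11)*(-15) = (((½ + ¼)*6 - 2)*11)*(-15) = (((¾)*6 - 2)*11)*(-15) = ((9/2 - 2)*11)*(-15) = ((5/2)*11)*(-15) = (55/2)*(-15) = -825/2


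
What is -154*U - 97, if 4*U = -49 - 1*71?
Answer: 4523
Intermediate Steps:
U = -30 (U = (-49 - 1*71)/4 = (-49 - 71)/4 = (¼)*(-120) = -30)
-154*U - 97 = -154*(-30) - 97 = 4620 - 97 = 4523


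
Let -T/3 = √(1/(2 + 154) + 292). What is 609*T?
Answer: -609*√1776567/26 ≈ -31220.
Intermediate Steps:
T = -√1776567/26 (T = -3*√(1/(2 + 154) + 292) = -3*√(1/156 + 292) = -√1776567/26 ≈ -51.265)
609*T = 609*(-√1776567/26) = -609*√1776567/26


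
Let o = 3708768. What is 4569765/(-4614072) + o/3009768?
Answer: 46647084983/192878975768 ≈ 0.24185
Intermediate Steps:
4569765/(-4614072) + o/3009768 = 4569765/(-4614072) + 3708768/3009768 = 4569765*(-1/4614072) + 3708768*(1/3009768) = -1523255/1538024 + 154532/125407 = 46647084983/192878975768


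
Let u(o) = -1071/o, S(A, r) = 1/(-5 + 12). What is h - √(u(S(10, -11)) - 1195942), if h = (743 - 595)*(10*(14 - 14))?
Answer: -I*√1203439 ≈ -1097.0*I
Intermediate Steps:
S(A, r) = ⅐ (S(A, r) = 1/7 = ⅐)
h = 0 (h = 148*(10*0) = 148*0 = 0)
h - √(u(S(10, -11)) - 1195942) = 0 - √(-1071/⅐ - 1195942) = 0 - √(-1071*7 - 1195942) = 0 - √(-7497 - 1195942) = 0 - √(-1203439) = 0 - I*√1203439 = -I*√1203439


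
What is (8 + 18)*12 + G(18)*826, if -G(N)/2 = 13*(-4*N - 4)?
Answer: 1632488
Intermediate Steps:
G(N) = 104 + 104*N (G(N) = -26*(-4*N - 4) = -26*(-4 - 4*N) = -2*(-52 - 52*N) = 104 + 104*N)
(8 + 18)*12 + G(18)*826 = (8 + 18)*12 + (104 + 104*18)*826 = 26*12 + (104 + 1872)*826 = 312 + 1976*826 = 312 + 1632176 = 1632488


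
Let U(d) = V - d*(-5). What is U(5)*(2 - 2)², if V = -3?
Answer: 0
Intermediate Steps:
U(d) = -3 + 5*d (U(d) = -3 - d*(-5) = -3 - (-5)*d = -3 + 5*d)
U(5)*(2 - 2)² = (-3 + 5*5)*(2 - 2)² = (-3 + 25)*0² = 22*0 = 0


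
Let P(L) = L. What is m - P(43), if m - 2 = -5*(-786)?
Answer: 3889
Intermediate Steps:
m = 3932 (m = 2 - 5*(-786) = 2 + 3930 = 3932)
m - P(43) = 3932 - 1*43 = 3932 - 43 = 3889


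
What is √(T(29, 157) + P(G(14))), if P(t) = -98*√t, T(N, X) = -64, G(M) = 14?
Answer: √(-64 - 98*√14) ≈ 20.753*I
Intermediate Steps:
√(T(29, 157) + P(G(14))) = √(-64 - 98*√14)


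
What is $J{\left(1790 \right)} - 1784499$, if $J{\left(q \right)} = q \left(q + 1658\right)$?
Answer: $4387421$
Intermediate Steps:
$J{\left(q \right)} = q \left(1658 + q\right)$
$J{\left(1790 \right)} - 1784499 = 1790 \left(1658 + 1790\right) - 1784499 = 1790 \cdot 3448 - 1784499 = 6171920 - 1784499 = 4387421$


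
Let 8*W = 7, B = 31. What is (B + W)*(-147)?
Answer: -37485/8 ≈ -4685.6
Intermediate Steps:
W = 7/8 (W = (⅛)*7 = 7/8 ≈ 0.87500)
(B + W)*(-147) = (31 + 7/8)*(-147) = (255/8)*(-147) = -37485/8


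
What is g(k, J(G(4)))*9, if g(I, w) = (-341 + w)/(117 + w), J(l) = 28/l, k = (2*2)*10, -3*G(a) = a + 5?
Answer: -9459/323 ≈ -29.285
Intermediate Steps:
G(a) = -5/3 - a/3 (G(a) = -(a + 5)/3 = -(5 + a)/3 = -5/3 - a/3)
k = 40 (k = 4*10 = 40)
g(I, w) = (-341 + w)/(117 + w)
g(k, J(G(4)))*9 = ((-341 + 28/(-5/3 - ⅓*4))/(117 + 28/(-5/3 - ⅓*4)))*9 = ((-341 + 28/(-5/3 - 4/3))/(117 + 28/(-5/3 - 4/3)))*9 = ((-341 + 28/(-3))/(117 + 28/(-3)))*9 = ((-341 + 28*(-⅓))/(117 + 28*(-⅓)))*9 = ((-341 - 28/3)/(117 - 28/3))*9 = (-1051/3/(323/3))*9 = ((3/323)*(-1051/3))*9 = -1051/323*9 = -9459/323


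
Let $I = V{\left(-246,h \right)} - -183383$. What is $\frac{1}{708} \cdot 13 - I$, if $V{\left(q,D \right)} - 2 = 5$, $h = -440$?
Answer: $- \frac{129840107}{708} \approx -1.8339 \cdot 10^{5}$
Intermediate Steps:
$V{\left(q,D \right)} = 7$ ($V{\left(q,D \right)} = 2 + 5 = 7$)
$I = 183390$ ($I = 7 - -183383 = 7 + 183383 = 183390$)
$\frac{1}{708} \cdot 13 - I = \frac{1}{708} \cdot 13 - 183390 = \frac{13}{708} - 183390 = - \frac{129840107}{708}$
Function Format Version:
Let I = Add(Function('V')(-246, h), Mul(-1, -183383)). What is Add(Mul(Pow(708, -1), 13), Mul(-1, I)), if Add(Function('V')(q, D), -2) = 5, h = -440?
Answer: Rational(-129840107, 708) ≈ -1.8339e+5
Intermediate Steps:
Function('V')(q, D) = 7 (Function('V')(q, D) = Add(2, 5) = 7)
I = 183390 (I = Add(7, Mul(-1, -183383)) = Add(7, 183383) = 183390)
Add(Mul(Pow(708, -1), 13), Mul(-1, I)) = Add(Mul(Pow(708, -1), 13), Mul(-1, 183390)) = Add(Mul(Rational(1, 708), 13), -183390) = Add(Rational(13, 708), -183390) = Rational(-129840107, 708)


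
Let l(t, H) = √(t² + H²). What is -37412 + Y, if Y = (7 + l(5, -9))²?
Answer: -37257 + 14*√106 ≈ -37113.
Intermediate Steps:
l(t, H) = √(H² + t²)
Y = (7 + √106)² (Y = (7 + √((-9)² + 5²))² = (7 + √(81 + 25))² = (7 + √106)² ≈ 299.14)
-37412 + Y = -37412 + (7 + √106)²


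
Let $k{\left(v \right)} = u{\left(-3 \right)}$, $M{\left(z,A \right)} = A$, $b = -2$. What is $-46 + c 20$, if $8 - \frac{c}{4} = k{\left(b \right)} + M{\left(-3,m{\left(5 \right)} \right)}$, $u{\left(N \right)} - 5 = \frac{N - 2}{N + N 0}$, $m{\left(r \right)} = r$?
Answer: $- \frac{1018}{3} \approx -339.33$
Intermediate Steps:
$u{\left(N \right)} = 5 + \frac{-2 + N}{N}$ ($u{\left(N \right)} = 5 + \frac{N - 2}{N + N 0} = 5 + \frac{-2 + N}{N + 0} = 5 + \frac{-2 + N}{N}$)
$k{\left(v \right)} = \frac{20}{3}$ ($k{\left(v \right)} = 6 - \frac{2}{-3} = 6 - - \frac{2}{3} = 6 + \frac{2}{3} = \frac{20}{3}$)
$c = - \frac{44}{3}$ ($c = 32 - 4 \left(\frac{20}{3} + 5\right) = 32 - \frac{140}{3} = - \frac{44}{3} \approx -14.667$)
$-46 + c 20 = -46 - \frac{880}{3} = - \frac{1018}{3}$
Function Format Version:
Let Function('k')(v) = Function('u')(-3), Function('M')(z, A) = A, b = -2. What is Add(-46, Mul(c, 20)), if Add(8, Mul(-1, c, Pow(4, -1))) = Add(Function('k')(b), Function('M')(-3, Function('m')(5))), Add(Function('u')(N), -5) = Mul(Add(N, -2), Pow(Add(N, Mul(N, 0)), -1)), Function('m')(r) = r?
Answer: Rational(-1018, 3) ≈ -339.33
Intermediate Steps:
Function('u')(N) = Add(5, Mul(Pow(N, -1), Add(-2, N))) (Function('u')(N) = Add(5, Mul(Add(N, -2), Pow(Add(N, Mul(N, 0)), -1))) = Add(5, Mul(Add(-2, N), Pow(Add(N, 0), -1))) = Add(5, Mul(Add(-2, N), Pow(N, -1))) = Add(5, Mul(Pow(N, -1), Add(-2, N))))
Function('k')(v) = Rational(20, 3) (Function('k')(v) = Add(6, Mul(-2, Pow(-3, -1))) = Add(6, Mul(-2, Rational(-1, 3))) = Add(6, Rational(2, 3)) = Rational(20, 3))
c = Rational(-44, 3) (c = Add(32, Mul(-4, Add(Rational(20, 3), 5))) = Add(32, Mul(-4, Rational(35, 3))) = Add(32, Rational(-140, 3)) = Rational(-44, 3) ≈ -14.667)
Add(-46, Mul(c, 20)) = Add(-46, Mul(Rational(-44, 3), 20)) = Add(-46, Rational(-880, 3)) = Rational(-1018, 3)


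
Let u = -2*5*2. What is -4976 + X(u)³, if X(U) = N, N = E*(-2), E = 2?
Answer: -5040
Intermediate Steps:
u = -20 (u = -10*2 = -20)
N = -4 (N = 2*(-2) = -4)
X(U) = -4
-4976 + X(u)³ = -4976 + (-4)³ = -4976 - 64 = -5040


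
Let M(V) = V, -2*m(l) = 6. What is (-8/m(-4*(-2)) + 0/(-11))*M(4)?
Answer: 32/3 ≈ 10.667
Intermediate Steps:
m(l) = -3 (m(l) = -½*6 = -3)
(-8/m(-4*(-2)) + 0/(-11))*M(4) = (-8/(-3) + 0/(-11))*4 = (-8*(-⅓) + 0*(-1/11))*4 = (8/3 + 0)*4 = (8/3)*4 = 32/3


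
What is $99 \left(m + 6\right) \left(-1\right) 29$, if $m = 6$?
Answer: $-34452$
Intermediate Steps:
$99 \left(m + 6\right) \left(-1\right) 29 = 99 \left(6 + 6\right) \left(-1\right) 29 = 99 \cdot 12 \left(-1\right) 29 = 99 \left(-12\right) 29 = \left(-1188\right) 29 = -34452$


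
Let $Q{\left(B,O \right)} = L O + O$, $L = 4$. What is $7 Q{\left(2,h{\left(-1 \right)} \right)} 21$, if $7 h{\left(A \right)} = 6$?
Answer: $630$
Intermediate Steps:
$h{\left(A \right)} = \frac{6}{7}$ ($h{\left(A \right)} = \frac{1}{7} \cdot 6 = \frac{6}{7}$)
$Q{\left(B,O \right)} = 5 O$ ($Q{\left(B,O \right)} = 4 O + O = 5 O$)
$7 Q{\left(2,h{\left(-1 \right)} \right)} 21 = 7 \cdot 5 \cdot \frac{6}{7} \cdot 21 = 7 \cdot \frac{30}{7} \cdot 21 = 30 \cdot 21 = 630$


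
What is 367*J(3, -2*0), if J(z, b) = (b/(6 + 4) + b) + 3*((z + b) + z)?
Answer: 6606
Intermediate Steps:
J(z, b) = 6*z + 41*b/10 (J(z, b) = (b/10 + b) + 3*((b + z) + z) = (b/10 + b) + 3*(b + 2*z) = 11*b/10 + (3*b + 6*z) = 6*z + 41*b/10)
367*J(3, -2*0) = 367*(6*3 + 41*(-2*0)/10) = 367*(18 + (41/10)*0) = 367*(18 + 0) = 367*18 = 6606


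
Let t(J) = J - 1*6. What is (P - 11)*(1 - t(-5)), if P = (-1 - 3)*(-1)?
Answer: -84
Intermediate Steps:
t(J) = -6 + J (t(J) = J - 6 = -6 + J)
P = 4 (P = -4*(-1) = 4)
(P - 11)*(1 - t(-5)) = (4 - 11)*(1 - (-6 - 5)) = -7*(1 - 1*(-11)) = -7*(1 + 11) = -7*12 = -84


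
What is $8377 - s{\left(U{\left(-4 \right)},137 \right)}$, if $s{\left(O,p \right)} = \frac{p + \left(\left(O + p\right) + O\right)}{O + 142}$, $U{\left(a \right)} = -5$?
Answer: $\frac{1147385}{137} \approx 8375.1$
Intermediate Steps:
$s{\left(O,p \right)} = \frac{2 O + 2 p}{142 + O}$ ($s{\left(O,p \right)} = \frac{p + \left(p + 2 O\right)}{142 + O} = \frac{2 O + 2 p}{142 + O}$)
$8377 - s{\left(U{\left(-4 \right)},137 \right)} = 8377 - \frac{2 \left(-5 + 137\right)}{142 - 5} = 8377 - 2 \cdot \frac{1}{137} \cdot 132 = 8377 - \frac{264}{137} = \frac{1147385}{137}$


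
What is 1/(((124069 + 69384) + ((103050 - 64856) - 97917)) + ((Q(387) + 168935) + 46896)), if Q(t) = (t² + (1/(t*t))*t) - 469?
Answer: 387/193059208 ≈ 2.0046e-6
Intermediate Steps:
Q(t) = -469 + 1/t + t² (Q(t) = (t² + t/t²) - 469 = (t² + 1/t) - 469 = (1/t + t²) - 469 = -469 + 1/t + t²)
1/(((124069 + 69384) + ((103050 - 64856) - 97917)) + ((Q(387) + 168935) + 46896)) = 1/(((124069 + 69384) + ((103050 - 64856) - 97917)) + (((-469 + 1/387 + 387²) + 168935) + 46896)) = 1/((193453 + (38194 - 97917)) + (((-469 + 1/387 + 149769) + 168935) + 46896)) = 1/((193453 - 59723) + ((57779101/387 + 168935) + 46896)) = 1/(133730 + (123156946/387 + 46896)) = 1/(133730 + 141305698/387) = 1/(193059208/387) = 387/193059208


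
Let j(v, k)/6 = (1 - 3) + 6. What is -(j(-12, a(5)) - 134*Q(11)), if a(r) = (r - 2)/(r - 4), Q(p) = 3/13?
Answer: 90/13 ≈ 6.9231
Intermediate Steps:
Q(p) = 3/13 (Q(p) = 3*(1/13) = 3/13)
a(r) = (-2 + r)/(-4 + r)
j(v, k) = 24 (j(v, k) = 6*((1 - 3) + 6) = 6*(-2 + 6) = 6*4 = 24)
-(j(-12, a(5)) - 134*Q(11)) = -(24 - 134*3/13) = -(24 - 402/13) = -1*(-90/13) = 90/13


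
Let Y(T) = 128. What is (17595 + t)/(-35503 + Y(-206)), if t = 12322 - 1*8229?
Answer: -21688/35375 ≈ -0.61309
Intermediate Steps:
t = 4093 (t = 12322 - 8229 = 4093)
(17595 + t)/(-35503 + Y(-206)) = (17595 + 4093)/(-35503 + 128) = 21688/(-35375) = 21688*(-1/35375) = -21688/35375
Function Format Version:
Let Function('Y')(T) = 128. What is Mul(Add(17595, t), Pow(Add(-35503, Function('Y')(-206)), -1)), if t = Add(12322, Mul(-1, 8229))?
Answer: Rational(-21688, 35375) ≈ -0.61309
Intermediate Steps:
t = 4093 (t = Add(12322, -8229) = 4093)
Mul(Add(17595, t), Pow(Add(-35503, Function('Y')(-206)), -1)) = Mul(Add(17595, 4093), Pow(Add(-35503, 128), -1)) = Mul(21688, Pow(-35375, -1)) = Mul(21688, Rational(-1, 35375)) = Rational(-21688, 35375)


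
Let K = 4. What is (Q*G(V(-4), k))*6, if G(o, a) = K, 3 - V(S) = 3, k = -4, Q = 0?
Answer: 0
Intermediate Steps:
V(S) = 0 (V(S) = 3 - 1*3 = 3 - 3 = 0)
G(o, a) = 4
(Q*G(V(-4), k))*6 = (0*4)*6 = 0*6 = 0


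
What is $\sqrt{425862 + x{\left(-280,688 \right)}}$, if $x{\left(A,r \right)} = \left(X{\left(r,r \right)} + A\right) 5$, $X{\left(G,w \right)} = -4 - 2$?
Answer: $4 \sqrt{26527} \approx 651.48$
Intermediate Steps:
$X{\left(G,w \right)} = -6$
$x{\left(A,r \right)} = -30 + 5 A$ ($x{\left(A,r \right)} = \left(-6 + A\right) 5 = -30 + 5 A$)
$\sqrt{425862 + x{\left(-280,688 \right)}} = \sqrt{425862 + \left(-30 + 5 \left(-280\right)\right)} = \sqrt{425862 - 1430} = \sqrt{424432} = 4 \sqrt{26527}$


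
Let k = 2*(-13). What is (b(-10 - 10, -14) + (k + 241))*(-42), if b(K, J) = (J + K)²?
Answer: -57582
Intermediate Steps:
k = -26
(b(-10 - 10, -14) + (k + 241))*(-42) = ((-14 + (-10 - 10))² + (-26 + 241))*(-42) = ((-14 - 20)² + 215)*(-42) = ((-34)² + 215)*(-42) = (1156 + 215)*(-42) = 1371*(-42) = -57582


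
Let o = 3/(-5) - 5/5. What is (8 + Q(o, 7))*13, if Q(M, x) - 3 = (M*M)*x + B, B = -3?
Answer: 8424/25 ≈ 336.96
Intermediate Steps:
o = -8/5 (o = 3*(-⅕) - 5*⅕ = -⅗ - 1 = -8/5 ≈ -1.6000)
Q(M, x) = x*M² (Q(M, x) = 3 + ((M*M)*x - 3) = 3 + (M²*x - 3) = 3 + (x*M² - 3) = 3 + (-3 + x*M²) = x*M²)
(8 + Q(o, 7))*13 = (8 + 7*(-8/5)²)*13 = (8 + 7*(64/25))*13 = (8 + 448/25)*13 = (648/25)*13 = 8424/25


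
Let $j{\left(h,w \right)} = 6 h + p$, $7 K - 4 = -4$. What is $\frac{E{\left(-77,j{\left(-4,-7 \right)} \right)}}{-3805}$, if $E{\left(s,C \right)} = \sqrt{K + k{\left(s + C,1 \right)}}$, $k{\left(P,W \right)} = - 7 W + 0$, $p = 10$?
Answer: $- \frac{i \sqrt{7}}{3805} \approx - 0.00069534 i$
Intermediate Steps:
$K = 0$ ($K = \frac{4}{7} + \frac{1}{7} \left(-4\right) = \frac{4}{7} - \frac{4}{7} = 0$)
$k{\left(P,W \right)} = - 7 W$
$j{\left(h,w \right)} = 10 + 6 h$ ($j{\left(h,w \right)} = 6 h + 10 = 10 + 6 h$)
$E{\left(s,C \right)} = i \sqrt{7}$ ($E{\left(s,C \right)} = \sqrt{0 - 7} = \sqrt{-7} = i \sqrt{7}$)
$\frac{E{\left(-77,j{\left(-4,-7 \right)} \right)}}{-3805} = \frac{i \sqrt{7}}{-3805} = i \sqrt{7} \left(- \frac{1}{3805}\right) = - \frac{i \sqrt{7}}{3805}$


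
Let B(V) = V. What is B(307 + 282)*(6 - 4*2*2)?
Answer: -5890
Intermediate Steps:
B(307 + 282)*(6 - 4*2*2) = (307 + 282)*(6 - 4*2*2) = 589*(6 - 8*2) = 589*(6 - 16) = 589*(-10) = -5890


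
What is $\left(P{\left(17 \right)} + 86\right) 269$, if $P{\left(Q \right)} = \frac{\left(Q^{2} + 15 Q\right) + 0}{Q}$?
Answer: $31742$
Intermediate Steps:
$P{\left(Q \right)} = \frac{Q^{2} + 15 Q}{Q}$
$\left(P{\left(17 \right)} + 86\right) 269 = \left(\left(15 + 17\right) + 86\right) 269 = \left(32 + 86\right) 269 = 118 \cdot 269 = 31742$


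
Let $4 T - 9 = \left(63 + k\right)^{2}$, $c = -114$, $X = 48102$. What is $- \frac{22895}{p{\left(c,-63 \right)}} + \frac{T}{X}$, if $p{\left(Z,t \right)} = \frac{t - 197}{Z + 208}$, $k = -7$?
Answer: $\frac{20704392337}{2501304} \approx 8277.4$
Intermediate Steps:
$p{\left(Z,t \right)} = \frac{-197 + t}{208 + Z}$
$T = \frac{3145}{4}$ ($T = \frac{9}{4} + \frac{\left(63 - 7\right)^{2}}{4} = \frac{9}{4} + \frac{56^{2}}{4} = \frac{9}{4} + \frac{1}{4} \cdot 3136 = \frac{9}{4} + 784 = \frac{3145}{4} \approx 786.25$)
$- \frac{22895}{p{\left(c,-63 \right)}} + \frac{T}{X} = - \frac{22895}{\frac{1}{208 - 114} \left(-197 - 63\right)} + \frac{3145}{4 \cdot 48102} = - \frac{22895}{\frac{1}{94} \left(-260\right)} + \frac{3145}{4} \cdot \frac{1}{48102} = - \frac{22895}{\frac{1}{94} \left(-260\right)} + \frac{3145}{192408} = - \frac{22895}{- \frac{130}{47}} + \frac{3145}{192408} = \left(-22895\right) \left(- \frac{47}{130}\right) + \frac{3145}{192408} = \frac{215213}{26} + \frac{3145}{192408} = \frac{20704392337}{2501304}$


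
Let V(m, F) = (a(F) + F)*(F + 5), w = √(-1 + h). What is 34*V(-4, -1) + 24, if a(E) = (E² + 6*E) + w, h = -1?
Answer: -792 + 136*I*√2 ≈ -792.0 + 192.33*I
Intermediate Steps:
w = I*√2 (w = √(-1 - 1) = √(-2) = I*√2 ≈ 1.4142*I)
a(E) = E² + 6*E + I*√2 (a(E) = (E² + 6*E) + I*√2 = E² + 6*E + I*√2)
V(m, F) = (5 + F)*(F² + 7*F + I*√2) (V(m, F) = ((F² + 6*F + I*√2) + F)*(F + 5) = (F² + 7*F + I*√2)*(5 + F) = (5 + F)*(F² + 7*F + I*√2))
34*V(-4, -1) + 24 = 34*((-1)³ + 12*(-1)² + 35*(-1) + 5*I*√2 + I*(-1)*√2) + 24 = 34*(-1 + 12*1 - 35 + 5*I*√2 - I*√2) + 24 = 34*(-1 + 12 - 35 + 5*I*√2 - I*√2) + 24 = 34*(-24 + 4*I*√2) + 24 = (-816 + 136*I*√2) + 24 = -792 + 136*I*√2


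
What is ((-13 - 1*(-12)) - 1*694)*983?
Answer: -683185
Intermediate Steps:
((-13 - 1*(-12)) - 1*694)*983 = ((-13 + 12) - 694)*983 = (-1 - 694)*983 = -695*983 = -683185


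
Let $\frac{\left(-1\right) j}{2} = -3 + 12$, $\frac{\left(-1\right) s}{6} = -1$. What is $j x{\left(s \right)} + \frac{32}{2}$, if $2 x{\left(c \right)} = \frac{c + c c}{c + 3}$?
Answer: $-26$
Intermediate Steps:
$s = 6$ ($s = \left(-6\right) \left(-1\right) = 6$)
$j = -18$ ($j = - 2 \left(-3 + 12\right) = \left(-2\right) 9 = -18$)
$x{\left(c \right)} = \frac{c + c^{2}}{2 \left(3 + c\right)}$ ($x{\left(c \right)} = \frac{\left(c + c c\right) \frac{1}{c + 3}}{2} = \frac{\left(c + c^{2}\right) \frac{1}{3 + c}}{2} = \frac{\frac{1}{3 + c} \left(c + c^{2}\right)}{2} = \frac{c + c^{2}}{2 \left(3 + c\right)}$)
$j x{\left(s \right)} + \frac{32}{2} = - 18 \cdot \frac{1}{2} \cdot 6 \frac{1}{3 + 6} \left(1 + 6\right) + \frac{32}{2} = - 18 \cdot \frac{1}{2} \cdot 6 \cdot \frac{1}{9} \cdot 7 + 32 \cdot \frac{1}{2} = - 18 \cdot \frac{1}{2} \cdot 6 \cdot \frac{1}{9} \cdot 7 + 16 = \left(-18\right) \frac{7}{3} + 16 = -42 + 16 = -26$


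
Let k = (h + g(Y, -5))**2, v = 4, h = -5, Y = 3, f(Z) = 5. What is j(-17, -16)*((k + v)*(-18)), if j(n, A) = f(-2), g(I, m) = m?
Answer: -9360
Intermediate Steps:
j(n, A) = 5
k = 100 (k = (-5 - 5)**2 = (-10)**2 = 100)
j(-17, -16)*((k + v)*(-18)) = 5*((100 + 4)*(-18)) = 5*(104*(-18)) = 5*(-1872) = -9360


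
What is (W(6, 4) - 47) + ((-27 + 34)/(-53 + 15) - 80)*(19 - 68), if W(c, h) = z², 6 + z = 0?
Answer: 148885/38 ≈ 3918.0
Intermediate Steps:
z = -6 (z = -6 + 0 = -6)
W(c, h) = 36 (W(c, h) = (-6)² = 36)
(W(6, 4) - 47) + ((-27 + 34)/(-53 + 15) - 80)*(19 - 68) = (36 - 47) + ((-27 + 34)/(-53 + 15) - 80)*(19 - 68) = -11 + (7/(-38) - 80)*(-49) = -11 + (7*(-1/38) - 80)*(-49) = -11 + (-7/38 - 80)*(-49) = -11 - 3047/38*(-49) = -11 + 149303/38 = 148885/38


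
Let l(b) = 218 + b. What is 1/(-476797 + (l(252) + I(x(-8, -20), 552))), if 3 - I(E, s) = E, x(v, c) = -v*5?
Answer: -1/476364 ≈ -2.0992e-6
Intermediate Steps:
x(v, c) = -5*v
I(E, s) = 3 - E
1/(-476797 + (l(252) + I(x(-8, -20), 552))) = 1/(-476797 + ((218 + 252) + (3 - (-5)*(-8)))) = 1/(-476797 + (470 + (3 - 1*40))) = 1/(-476797 + (470 + (3 - 40))) = 1/(-476797 + (470 - 37)) = 1/(-476797 + 433) = 1/(-476364) = -1/476364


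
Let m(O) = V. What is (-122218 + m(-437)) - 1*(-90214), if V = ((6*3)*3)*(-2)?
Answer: -32112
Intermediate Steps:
V = -108 (V = (18*3)*(-2) = 54*(-2) = -108)
m(O) = -108
(-122218 + m(-437)) - 1*(-90214) = (-122218 - 108) - 1*(-90214) = -122326 + 90214 = -32112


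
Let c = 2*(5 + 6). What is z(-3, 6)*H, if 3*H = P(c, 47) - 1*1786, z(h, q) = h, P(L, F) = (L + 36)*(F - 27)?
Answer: 626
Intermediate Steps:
c = 22 (c = 2*11 = 22)
P(L, F) = (-27 + F)*(36 + L) (P(L, F) = (36 + L)*(-27 + F) = (-27 + F)*(36 + L))
H = -626/3 (H = ((-972 - 27*22 + 36*47 + 47*22) - 1*1786)/3 = ((-972 - 594 + 1692 + 1034) - 1786)/3 = (1160 - 1786)/3 = (1/3)*(-626) = -626/3 ≈ -208.67)
z(-3, 6)*H = -3*(-626/3) = 626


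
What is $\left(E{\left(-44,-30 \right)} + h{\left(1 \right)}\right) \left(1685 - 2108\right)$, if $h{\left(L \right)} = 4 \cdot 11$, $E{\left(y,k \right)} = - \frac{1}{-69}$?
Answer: $- \frac{428217}{23} \approx -18618.0$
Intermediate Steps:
$E{\left(y,k \right)} = \frac{1}{69}$ ($E{\left(y,k \right)} = \left(-1\right) \left(- \frac{1}{69}\right) = \frac{1}{69}$)
$h{\left(L \right)} = 44$
$\left(E{\left(-44,-30 \right)} + h{\left(1 \right)}\right) \left(1685 - 2108\right) = \left(\frac{1}{69} + 44\right) \left(1685 - 2108\right) = \frac{3037}{69} \left(-423\right) = - \frac{428217}{23}$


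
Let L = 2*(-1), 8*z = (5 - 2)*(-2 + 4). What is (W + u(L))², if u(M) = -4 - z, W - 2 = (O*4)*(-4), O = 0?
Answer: 121/16 ≈ 7.5625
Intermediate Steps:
W = 2 (W = 2 + (0*4)*(-4) = 2 + 0*(-4) = 2 + 0 = 2)
z = ¾ (z = ((5 - 2)*(-2 + 4))/8 = (3*2)/8 = (⅛)*6 = ¾ ≈ 0.75000)
L = -2
u(M) = -19/4 (u(M) = -4 - 1*¾ = -4 - ¾ = -19/4)
(W + u(L))² = (2 - 19/4)² = (-11/4)² = 121/16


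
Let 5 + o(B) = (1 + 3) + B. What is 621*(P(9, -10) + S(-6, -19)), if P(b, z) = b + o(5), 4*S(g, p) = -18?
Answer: 10557/2 ≈ 5278.5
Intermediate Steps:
o(B) = -1 + B (o(B) = -5 + ((1 + 3) + B) = -5 + (4 + B) = -1 + B)
S(g, p) = -9/2 (S(g, p) = (1/4)*(-18) = -9/2)
P(b, z) = 4 + b (P(b, z) = b + (-1 + 5) = b + 4 = 4 + b)
621*(P(9, -10) + S(-6, -19)) = 621*((4 + 9) - 9/2) = 621*(13 - 9/2) = 621*(17/2) = 10557/2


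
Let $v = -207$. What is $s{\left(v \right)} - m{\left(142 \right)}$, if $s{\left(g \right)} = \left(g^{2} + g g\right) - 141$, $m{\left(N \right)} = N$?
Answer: $85415$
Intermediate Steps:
$s{\left(g \right)} = -141 + 2 g^{2}$ ($s{\left(g \right)} = \left(g^{2} + g^{2}\right) - 141 = 2 g^{2} - 141 = -141 + 2 g^{2}$)
$s{\left(v \right)} - m{\left(142 \right)} = \left(-141 + 2 \left(-207\right)^{2}\right) - 142 = \left(-141 + 2 \cdot 42849\right) - 142 = \left(-141 + 85698\right) - 142 = 85557 - 142 = 85415$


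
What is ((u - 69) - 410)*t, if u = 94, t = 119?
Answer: -45815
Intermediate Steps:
((u - 69) - 410)*t = ((94 - 69) - 410)*119 = (25 - 410)*119 = -385*119 = -45815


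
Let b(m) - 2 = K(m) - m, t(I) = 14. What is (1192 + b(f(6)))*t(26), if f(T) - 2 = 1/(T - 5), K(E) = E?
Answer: 16716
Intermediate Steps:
f(T) = 2 + 1/(-5 + T) (f(T) = 2 + 1/(T - 5) = 2 + 1/(-5 + T))
b(m) = 2 (b(m) = 2 + (m - m) = 2 + 0 = 2)
(1192 + b(f(6)))*t(26) = (1192 + 2)*14 = 1194*14 = 16716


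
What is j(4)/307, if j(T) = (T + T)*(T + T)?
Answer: 64/307 ≈ 0.20847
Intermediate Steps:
j(T) = 4*T² (j(T) = (2*T)*(2*T) = 4*T²)
j(4)/307 = (4*4²)/307 = (4*16)*(1/307) = 64*(1/307) = 64/307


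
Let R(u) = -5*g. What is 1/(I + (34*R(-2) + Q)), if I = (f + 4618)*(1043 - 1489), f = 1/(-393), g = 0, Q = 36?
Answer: -393/809419210 ≈ -4.8553e-7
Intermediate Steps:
f = -1/393 ≈ -0.0025445
R(u) = 0 (R(u) = -5*0 = 0)
I = -809433358/393 (I = (-1/393 + 4618)*(1043 - 1489) = (1814873/393)*(-446) = -809433358/393 ≈ -2.0596e+6)
1/(I + (34*R(-2) + Q)) = 1/(-809433358/393 + (34*0 + 36)) = 1/(-809433358/393 + (0 + 36)) = 1/(-809433358/393 + 36) = 1/(-809419210/393) = -393/809419210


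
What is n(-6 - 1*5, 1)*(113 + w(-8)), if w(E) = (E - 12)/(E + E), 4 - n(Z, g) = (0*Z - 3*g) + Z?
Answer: 4113/2 ≈ 2056.5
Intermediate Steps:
n(Z, g) = 4 - Z + 3*g (n(Z, g) = 4 - ((0*Z - 3*g) + Z) = 4 - ((0 - 3*g) + Z) = 4 - (-3*g + Z) = 4 - (Z - 3*g) = 4 + (-Z + 3*g) = 4 - Z + 3*g)
w(E) = (-12 + E)/(2*E) (w(E) = (-12 + E)/((2*E)) = (-12 + E)*(1/(2*E)) = (-12 + E)/(2*E))
n(-6 - 1*5, 1)*(113 + w(-8)) = (4 - (-6 - 1*5) + 3*1)*(113 + (½)*(-12 - 8)/(-8)) = (4 - (-6 - 5) + 3)*(113 + (½)*(-⅛)*(-20)) = (4 - 1*(-11) + 3)*(113 + 5/4) = (4 + 11 + 3)*(457/4) = 18*(457/4) = 4113/2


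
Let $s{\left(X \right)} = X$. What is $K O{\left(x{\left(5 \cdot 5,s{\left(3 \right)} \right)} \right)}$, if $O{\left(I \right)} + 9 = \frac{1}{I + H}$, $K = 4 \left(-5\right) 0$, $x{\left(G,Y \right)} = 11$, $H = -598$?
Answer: $0$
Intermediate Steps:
$K = 0$ ($K = \left(-20\right) 0 = 0$)
$O{\left(I \right)} = -9 + \frac{1}{-598 + I}$ ($O{\left(I \right)} = -9 + \frac{1}{I - 598} = -9 + \frac{1}{-598 + I}$)
$K O{\left(x{\left(5 \cdot 5,s{\left(3 \right)} \right)} \right)} = 0 \frac{5383 - 99}{-598 + 11} = 0 \frac{5383 - 99}{-587} = 0 \left(\left(- \frac{1}{587}\right) 5284\right) = 0 \left(- \frac{5284}{587}\right) = 0$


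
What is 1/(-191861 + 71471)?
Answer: -1/120390 ≈ -8.3063e-6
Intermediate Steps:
1/(-191861 + 71471) = 1/(-120390) = -1/120390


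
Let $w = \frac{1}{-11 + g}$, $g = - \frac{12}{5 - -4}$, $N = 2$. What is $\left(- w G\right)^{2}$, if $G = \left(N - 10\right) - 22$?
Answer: $\frac{8100}{1369} \approx 5.9167$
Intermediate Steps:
$g = - \frac{4}{3}$ ($g = - \frac{12}{5 + 4} = - \frac{12}{9} = \left(-12\right) \frac{1}{9} = - \frac{4}{3} \approx -1.3333$)
$w = - \frac{3}{37}$ ($w = \frac{1}{-11 - \frac{4}{3}} = \frac{1}{- \frac{37}{3}} = - \frac{3}{37} \approx -0.081081$)
$G = -30$ ($G = \left(2 - 10\right) - 22 = -8 - 22 = -30$)
$\left(- w G\right)^{2} = \left(- \frac{\left(-3\right) \left(-30\right)}{37}\right)^{2} = \left(\left(-1\right) \frac{90}{37}\right)^{2} = \left(- \frac{90}{37}\right)^{2} = \frac{8100}{1369}$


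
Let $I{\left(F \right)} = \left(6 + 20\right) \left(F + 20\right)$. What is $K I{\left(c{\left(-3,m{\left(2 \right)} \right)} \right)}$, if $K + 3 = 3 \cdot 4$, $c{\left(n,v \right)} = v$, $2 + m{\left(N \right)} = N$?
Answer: $4680$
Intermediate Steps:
$m{\left(N \right)} = -2 + N$
$I{\left(F \right)} = 520 + 26 F$ ($I{\left(F \right)} = 26 \left(20 + F\right) = 520 + 26 F$)
$K = 9$ ($K = -3 + 3 \cdot 4 = -3 + 12 = 9$)
$K I{\left(c{\left(-3,m{\left(2 \right)} \right)} \right)} = 9 \left(520 + 26 \left(-2 + 2\right)\right) = 9 \left(520 + 26 \cdot 0\right) = 9 \left(520 + 0\right) = 9 \cdot 520 = 4680$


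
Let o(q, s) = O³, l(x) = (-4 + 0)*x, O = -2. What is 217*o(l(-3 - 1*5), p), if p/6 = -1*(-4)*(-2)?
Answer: -1736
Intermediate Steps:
l(x) = -4*x
p = -48 (p = 6*(-1*(-4)*(-2)) = 6*(4*(-2)) = 6*(-8) = -48)
o(q, s) = -8 (o(q, s) = (-2)³ = -8)
217*o(l(-3 - 1*5), p) = 217*(-8) = -1736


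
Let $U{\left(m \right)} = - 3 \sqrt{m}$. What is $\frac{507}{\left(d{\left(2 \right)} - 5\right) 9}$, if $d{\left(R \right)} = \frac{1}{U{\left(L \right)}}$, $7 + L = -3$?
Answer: $- \frac{25350}{2251} - \frac{169 i \sqrt{10}}{2251} \approx -11.262 - 0.23742 i$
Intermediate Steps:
$L = -10$ ($L = -7 - 3 = -10$)
$d{\left(R \right)} = \frac{i \sqrt{10}}{30}$ ($d{\left(R \right)} = \frac{1}{\left(-3\right) \sqrt{-10}} = \frac{1}{\left(-3\right) i \sqrt{10}} = \frac{i \sqrt{10}}{30}$)
$\frac{507}{\left(d{\left(2 \right)} - 5\right) 9} = \frac{507}{\left(\frac{i \sqrt{10}}{30} - 5\right) 9} = \frac{507}{\left(-5 + \frac{i \sqrt{10}}{30}\right) 9} = \frac{507}{-45 + \frac{3 i \sqrt{10}}{10}}$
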